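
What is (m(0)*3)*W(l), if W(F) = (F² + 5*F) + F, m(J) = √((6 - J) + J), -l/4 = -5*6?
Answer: 45360*√6 ≈ 1.1111e+5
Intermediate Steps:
l = 120 (l = -(-20)*6 = -4*(-30) = 120)
m(J) = √6
W(F) = F² + 6*F
(m(0)*3)*W(l) = (√6*3)*(120*(6 + 120)) = (3*√6)*(120*126) = (3*√6)*15120 = 45360*√6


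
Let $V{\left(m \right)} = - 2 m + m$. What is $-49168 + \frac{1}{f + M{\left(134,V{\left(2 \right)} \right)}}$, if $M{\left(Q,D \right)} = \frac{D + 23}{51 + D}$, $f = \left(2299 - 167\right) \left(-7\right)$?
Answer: $- \frac{5136335127}{104465} \approx -49168.0$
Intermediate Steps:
$V{\left(m \right)} = - m$
$f = -14924$ ($f = \left(2299 - 167\right) \left(-7\right) = 2132 \left(-7\right) = -14924$)
$M{\left(Q,D \right)} = \frac{23 + D}{51 + D}$
$-49168 + \frac{1}{f + M{\left(134,V{\left(2 \right)} \right)}} = -49168 + \frac{1}{-14924 + \frac{23 - 2}{51 - 2}} = -49168 + \frac{1}{-14924 + \frac{1}{49} \cdot 21} = -49168 + \frac{1}{-14924 + \frac{3}{7}} = -49168 + \frac{1}{- \frac{104465}{7}} = -49168 - \frac{7}{104465} = - \frac{5136335127}{104465}$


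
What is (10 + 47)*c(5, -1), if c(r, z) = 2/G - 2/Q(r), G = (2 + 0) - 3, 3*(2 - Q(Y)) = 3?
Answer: -228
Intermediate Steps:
Q(Y) = 1 (Q(Y) = 2 - ⅓*3 = 2 - 1 = 1)
G = -1 (G = 2 - 3 = -1)
c(r, z) = -4 (c(r, z) = 2/(-1) - 2/1 = 2*(-1) - 2*1 = -2 - 2 = -4)
(10 + 47)*c(5, -1) = (10 + 47)*(-4) = 57*(-4) = -228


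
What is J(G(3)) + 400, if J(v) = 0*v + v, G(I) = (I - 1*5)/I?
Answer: 1198/3 ≈ 399.33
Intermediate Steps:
G(I) = (-5 + I)/I (G(I) = (I - 5)/I = (-5 + I)/I)
J(v) = v (J(v) = 0 + v = v)
J(G(3)) + 400 = (-5 + 3)/3 + 400 = (⅓)*(-2) + 400 = -⅔ + 400 = 1198/3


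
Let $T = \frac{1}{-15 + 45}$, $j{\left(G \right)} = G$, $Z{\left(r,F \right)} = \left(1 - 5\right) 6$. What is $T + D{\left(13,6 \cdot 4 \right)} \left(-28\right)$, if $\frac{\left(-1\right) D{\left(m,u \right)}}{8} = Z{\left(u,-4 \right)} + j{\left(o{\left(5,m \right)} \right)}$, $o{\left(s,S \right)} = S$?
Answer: $- \frac{73919}{30} \approx -2464.0$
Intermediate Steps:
$Z{\left(r,F \right)} = -24$ ($Z{\left(r,F \right)} = \left(-4\right) 6 = -24$)
$D{\left(m,u \right)} = 192 - 8 m$ ($D{\left(m,u \right)} = - 8 \left(-24 + m\right) = 192 - 8 m$)
$T = \frac{1}{30} \approx 0.033333$
$T + D{\left(13,6 \cdot 4 \right)} \left(-28\right) = \frac{1}{30} + \left(192 - 104\right) \left(-28\right) = \frac{1}{30} + 88 \left(-28\right) = \frac{1}{30} - 2464 = - \frac{73919}{30}$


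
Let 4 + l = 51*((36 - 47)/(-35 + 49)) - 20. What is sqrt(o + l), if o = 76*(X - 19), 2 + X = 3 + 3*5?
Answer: I*sqrt(57246)/14 ≈ 17.09*I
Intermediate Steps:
X = 16 (X = -2 + (3 + 3*5) = -2 + (3 + 15) = -2 + 18 = 16)
l = -897/14 (l = -4 + (51*((36 - 47)/(-35 + 49)) - 20) = -4 + (51*(-11/14) - 20) = -4 + (-561/14 - 20) = -4 - 841/14 = -897/14 ≈ -64.071)
o = -228 (o = 76*(16 - 19) = 76*(-3) = -228)
sqrt(o + l) = sqrt(-228 - 897/14) = sqrt(-4089/14) = I*sqrt(57246)/14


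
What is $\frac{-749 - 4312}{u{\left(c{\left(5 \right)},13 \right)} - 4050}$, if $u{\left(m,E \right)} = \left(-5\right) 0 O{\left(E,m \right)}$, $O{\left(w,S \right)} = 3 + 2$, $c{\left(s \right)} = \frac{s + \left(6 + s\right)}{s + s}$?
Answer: $\frac{1687}{1350} \approx 1.2496$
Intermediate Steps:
$c{\left(s \right)} = \frac{6 + 2 s}{2 s}$
$O{\left(w,S \right)} = 5$
$u{\left(m,E \right)} = 0$ ($u{\left(m,E \right)} = \left(-5\right) 0 \cdot 5 = 0 \cdot 5 = 0$)
$\frac{-749 - 4312}{u{\left(c{\left(5 \right)},13 \right)} - 4050} = \frac{-749 - 4312}{0 - 4050} = - \frac{5061}{-4050} = \left(-5061\right) \left(- \frac{1}{4050}\right) = \frac{1687}{1350}$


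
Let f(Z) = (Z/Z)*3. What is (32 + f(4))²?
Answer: 1225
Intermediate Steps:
f(Z) = 3 (f(Z) = 1*3 = 3)
(32 + f(4))² = (32 + 3)² = 35² = 1225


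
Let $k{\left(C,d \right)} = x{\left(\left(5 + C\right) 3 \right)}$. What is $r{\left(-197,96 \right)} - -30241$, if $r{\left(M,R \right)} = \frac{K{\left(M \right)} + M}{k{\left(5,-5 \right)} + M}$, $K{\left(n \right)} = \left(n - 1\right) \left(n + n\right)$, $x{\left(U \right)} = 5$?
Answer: $\frac{5728457}{192} \approx 29836.0$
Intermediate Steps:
$K{\left(n \right)} = 2 n \left(-1 + n\right)$ ($K{\left(n \right)} = \left(-1 + n\right) 2 n = 2 n \left(-1 + n\right)$)
$k{\left(C,d \right)} = 5$
$r{\left(M,R \right)} = \frac{M + 2 M \left(-1 + M\right)}{5 + M}$ ($r{\left(M,R \right)} = \frac{2 M \left(-1 + M\right) + M}{5 + M} = \frac{M + 2 M \left(-1 + M\right)}{5 + M}$)
$r{\left(-197,96 \right)} - -30241 = - \frac{197 \left(-1 + 2 \left(-197\right)\right)}{5 - 197} - -30241 = - \frac{197 \left(-1 - 394\right)}{-192} + 30241 = \left(-197\right) \left(- \frac{1}{192}\right) \left(-395\right) + 30241 = - \frac{77815}{192} + 30241 = \frac{5728457}{192}$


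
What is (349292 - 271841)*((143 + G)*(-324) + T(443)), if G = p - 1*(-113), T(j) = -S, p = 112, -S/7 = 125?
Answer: -9166868007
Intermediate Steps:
S = -875 (S = -7*125 = -875)
T(j) = 875 (T(j) = -1*(-875) = 875)
G = 225 (G = 112 - 1*(-113) = 112 + 113 = 225)
(349292 - 271841)*((143 + G)*(-324) + T(443)) = (349292 - 271841)*((143 + 225)*(-324) + 875) = 77451*(368*(-324) + 875) = 77451*(-119232 + 875) = 77451*(-118357) = -9166868007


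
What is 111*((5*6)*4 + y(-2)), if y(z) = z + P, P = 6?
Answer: 13764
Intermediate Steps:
y(z) = 6 + z (y(z) = z + 6 = 6 + z)
111*((5*6)*4 + y(-2)) = 111*((5*6)*4 + (6 - 2)) = 111*(30*4 + 4) = 111*(120 + 4) = 111*124 = 13764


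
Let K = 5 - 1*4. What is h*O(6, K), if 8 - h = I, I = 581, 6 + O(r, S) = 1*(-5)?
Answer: 6303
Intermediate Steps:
K = 1 (K = 5 - 4 = 1)
O(r, S) = -11 (O(r, S) = -6 + 1*(-5) = -6 - 5 = -11)
h = -573 (h = 8 - 1*581 = 8 - 581 = -573)
h*O(6, K) = -573*(-11) = 6303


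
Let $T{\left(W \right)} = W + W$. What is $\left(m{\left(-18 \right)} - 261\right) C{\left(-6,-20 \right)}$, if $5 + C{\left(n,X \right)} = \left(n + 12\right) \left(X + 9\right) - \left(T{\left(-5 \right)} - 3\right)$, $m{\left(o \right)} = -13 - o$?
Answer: $14848$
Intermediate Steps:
$T{\left(W \right)} = 2 W$
$C{\left(n,X \right)} = 8 + \left(9 + X\right) \left(12 + n\right)$ ($C{\left(n,X \right)} = -5 - \left(-3 - 10 - \left(n + 12\right) \left(X + 9\right)\right) = -5 + \left(\left(12 + n\right) \left(9 + X\right) - \left(-10 - 3\right)\right) = -5 + \left(\left(9 + X\right) \left(12 + n\right) - -13\right) = -5 + \left(\left(9 + X\right) \left(12 + n\right) + 13\right) = -5 + \left(13 + \left(9 + X\right) \left(12 + n\right)\right) = 8 + \left(9 + X\right) \left(12 + n\right)$)
$\left(m{\left(-18 \right)} - 261\right) C{\left(-6,-20 \right)} = \left(\left(-13 - -18\right) - 261\right) \left(116 + 9 \left(-6\right) + 12 \left(-20\right) - -120\right) = \left(\left(-13 + 18\right) - 261\right) \left(116 - 54 - 240 + 120\right) = \left(5 - 261\right) \left(-58\right) = \left(-256\right) \left(-58\right) = 14848$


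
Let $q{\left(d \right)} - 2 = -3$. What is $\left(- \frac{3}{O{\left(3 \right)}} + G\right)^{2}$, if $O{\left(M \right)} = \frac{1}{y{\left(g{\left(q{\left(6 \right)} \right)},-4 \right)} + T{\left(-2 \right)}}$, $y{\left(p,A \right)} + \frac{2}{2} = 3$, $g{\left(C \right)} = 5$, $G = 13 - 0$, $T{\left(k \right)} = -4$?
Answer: $361$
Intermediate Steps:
$q{\left(d \right)} = -1$ ($q{\left(d \right)} = 2 - 3 = -1$)
$G = 13$ ($G = 13 + 0 = 13$)
$y{\left(p,A \right)} = 2$ ($y{\left(p,A \right)} = -1 + 3 = 2$)
$O{\left(M \right)} = - \frac{1}{2}$ ($O{\left(M \right)} = \frac{1}{2 - 4} = \frac{1}{-2} = - \frac{1}{2}$)
$\left(- \frac{3}{O{\left(3 \right)}} + G\right)^{2} = \left(- \frac{3}{- \frac{1}{2}} + 13\right)^{2} = \left(\left(-3\right) \left(-2\right) + 13\right)^{2} = \left(6 + 13\right)^{2} = 19^{2} = 361$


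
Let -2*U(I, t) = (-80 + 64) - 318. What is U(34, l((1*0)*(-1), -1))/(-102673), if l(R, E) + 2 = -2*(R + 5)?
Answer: -167/102673 ≈ -0.0016265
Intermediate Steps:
l(R, E) = -12 - 2*R (l(R, E) = -2 - 2*(R + 5) = -2 - 2*(5 + R) = -2 + (-10 - 2*R) = -12 - 2*R)
U(I, t) = 167 (U(I, t) = -((-80 + 64) - 318)/2 = -(-16 - 318)/2 = -1/2*(-334) = 167)
U(34, l((1*0)*(-1), -1))/(-102673) = 167/(-102673) = 167*(-1/102673) = -167/102673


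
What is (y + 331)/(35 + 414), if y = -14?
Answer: 317/449 ≈ 0.70601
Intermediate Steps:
(y + 331)/(35 + 414) = (-14 + 331)/(35 + 414) = 317/449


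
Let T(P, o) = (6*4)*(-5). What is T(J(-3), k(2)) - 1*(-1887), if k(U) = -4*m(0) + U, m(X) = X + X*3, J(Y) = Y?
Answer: 1767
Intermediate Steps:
m(X) = 4*X (m(X) = X + 3*X = 4*X)
k(U) = U (k(U) = -16*0 + U = -4*0 + U = 0 + U = U)
T(P, o) = -120 (T(P, o) = 24*(-5) = -120)
T(J(-3), k(2)) - 1*(-1887) = -120 - 1*(-1887) = -120 + 1887 = 1767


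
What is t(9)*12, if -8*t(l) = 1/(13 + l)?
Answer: -3/44 ≈ -0.068182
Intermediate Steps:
t(l) = -1/(8*(13 + l))
t(9)*12 = -1/(104 + 8*9)*12 = -1/(104 + 72)*12 = -1/176*12 = -3/44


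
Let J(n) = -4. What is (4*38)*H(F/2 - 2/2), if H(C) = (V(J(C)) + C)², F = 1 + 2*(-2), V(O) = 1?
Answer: 342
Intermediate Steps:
F = -3 (F = 1 - 4 = -3)
H(C) = (1 + C)²
(4*38)*H(F/2 - 2/2) = (4*38)*(1 + (-3/2 - 2/2))² = 152*(1 + (-3*½ - 2*½))² = 152*(1 + (-3/2 - 1))² = 152*(1 - 5/2)² = 152*(-3/2)² = 152*(9/4) = 342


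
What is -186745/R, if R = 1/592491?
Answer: -110644731795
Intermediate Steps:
R = 1/592491 ≈ 1.6878e-6
-186745/R = -186745/1/592491 = -186745*592491 = -110644731795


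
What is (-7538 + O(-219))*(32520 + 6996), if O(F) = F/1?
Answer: -306525612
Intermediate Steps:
O(F) = F (O(F) = F*1 = F)
(-7538 + O(-219))*(32520 + 6996) = (-7538 - 219)*(32520 + 6996) = -7757*39516 = -306525612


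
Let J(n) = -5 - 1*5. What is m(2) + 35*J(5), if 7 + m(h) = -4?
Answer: -361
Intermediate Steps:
m(h) = -11 (m(h) = -7 - 4 = -11)
J(n) = -10 (J(n) = -5 - 5 = -10)
m(2) + 35*J(5) = -11 + 35*(-10) = -11 - 350 = -361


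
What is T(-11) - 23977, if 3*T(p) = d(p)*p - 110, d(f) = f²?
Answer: -73372/3 ≈ -24457.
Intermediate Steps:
T(p) = -110/3 + p³/3 (T(p) = (p²*p - 110)/3 = (p³ - 110)/3 = (-110 + p³)/3 = -110/3 + p³/3)
T(-11) - 23977 = (-110/3 + (⅓)*(-11)³) - 23977 = (-110/3 + (⅓)*(-1331)) - 23977 = (-110/3 - 1331/3) - 23977 = -1441/3 - 23977 = -73372/3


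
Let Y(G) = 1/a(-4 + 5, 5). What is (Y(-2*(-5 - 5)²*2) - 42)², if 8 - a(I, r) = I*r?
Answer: 15625/9 ≈ 1736.1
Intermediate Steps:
a(I, r) = 8 - I*r
Y(G) = ⅓ (Y(G) = 1/(8 - 1*(-4 + 5)*5) = 1/(8 - 1*1*5) = 1/(8 - 5) = 1/3 = ⅓)
(Y(-2*(-5 - 5)²*2) - 42)² = (⅓ - 42)² = (-125/3)² = 15625/9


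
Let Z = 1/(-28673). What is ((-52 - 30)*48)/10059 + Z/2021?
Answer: -76027953849/194300089949 ≈ -0.39129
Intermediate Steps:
Z = -1/28673 ≈ -3.4876e-5
((-52 - 30)*48)/10059 + Z/2021 = ((-52 - 30)*48)/10059 - 1/28673/2021 = -82*48*(1/10059) - 1/28673*1/2021 = -3936*1/10059 - 1/57948133 = -1312/3353 - 1/57948133 = -76027953849/194300089949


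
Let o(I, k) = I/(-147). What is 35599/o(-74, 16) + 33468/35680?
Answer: 23339725959/330040 ≈ 70718.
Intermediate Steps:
o(I, k) = -I/147 (o(I, k) = I*(-1/147) = -I/147)
35599/o(-74, 16) + 33468/35680 = 35599/((-1/147*(-74))) + 33468/35680 = 35599/(74/147) + 33468*(1/35680) = 35599*(147/74) + 8367/8920 = 5233053/74 + 8367/8920 = 23339725959/330040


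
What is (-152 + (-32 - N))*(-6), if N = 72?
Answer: 1536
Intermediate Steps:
(-152 + (-32 - N))*(-6) = (-152 + (-32 - 1*72))*(-6) = (-152 + (-32 - 72))*(-6) = (-152 - 104)*(-6) = -256*(-6) = 1536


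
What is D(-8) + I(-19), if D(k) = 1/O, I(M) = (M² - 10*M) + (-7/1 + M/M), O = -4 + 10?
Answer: 3271/6 ≈ 545.17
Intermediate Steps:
O = 6
I(M) = -6 + M² - 10*M (I(M) = (M² - 10*M) + (-7*1 + 1) = (M² - 10*M) + (-7 + 1) = (M² - 10*M) - 6 = -6 + M² - 10*M)
D(k) = ⅙ (D(k) = 1/6 = ⅙)
D(-8) + I(-19) = ⅙ + (-6 + (-19)² - 10*(-19)) = ⅙ + (-6 + 361 + 190) = ⅙ + 545 = 3271/6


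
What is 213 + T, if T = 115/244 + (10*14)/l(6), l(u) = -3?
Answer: 122101/732 ≈ 166.80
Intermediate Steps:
T = -33815/732 (T = 115/244 + (10*14)/(-3) = 115*(1/244) + 140*(-1/3) = 115/244 - 140/3 = -33815/732 ≈ -46.195)
213 + T = 213 - 33815/732 = 122101/732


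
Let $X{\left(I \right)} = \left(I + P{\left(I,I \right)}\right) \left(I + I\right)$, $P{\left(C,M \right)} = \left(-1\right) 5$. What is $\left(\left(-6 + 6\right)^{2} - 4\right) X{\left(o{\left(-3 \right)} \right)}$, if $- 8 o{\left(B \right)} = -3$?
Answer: $\frac{111}{8} \approx 13.875$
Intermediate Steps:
$P{\left(C,M \right)} = -5$
$o{\left(B \right)} = \frac{3}{8}$ ($o{\left(B \right)} = \left(- \frac{1}{8}\right) \left(-3\right) = \frac{3}{8}$)
$X{\left(I \right)} = 2 I \left(-5 + I\right)$ ($X{\left(I \right)} = \left(I - 5\right) \left(I + I\right) = \left(-5 + I\right) 2 I = 2 I \left(-5 + I\right)$)
$\left(\left(-6 + 6\right)^{2} - 4\right) X{\left(o{\left(-3 \right)} \right)} = \left(\left(-6 + 6\right)^{2} - 4\right) 2 \cdot \frac{3}{8} \left(-5 + \frac{3}{8}\right) = \left(0^{2} - 4\right) 2 \cdot \frac{3}{8} \left(- \frac{37}{8}\right) = \left(0 - 4\right) \left(- \frac{111}{32}\right) = \left(-4\right) \left(- \frac{111}{32}\right) = \frac{111}{8}$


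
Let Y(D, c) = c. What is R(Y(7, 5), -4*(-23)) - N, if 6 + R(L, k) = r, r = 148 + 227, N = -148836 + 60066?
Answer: 89139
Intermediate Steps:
N = -88770
r = 375
R(L, k) = 369 (R(L, k) = -6 + 375 = 369)
R(Y(7, 5), -4*(-23)) - N = 369 - 1*(-88770) = 369 + 88770 = 89139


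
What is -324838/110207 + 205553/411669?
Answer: -111072355151/45368805483 ≈ -2.4482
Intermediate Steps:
-324838/110207 + 205553/411669 = -111072355151/45368805483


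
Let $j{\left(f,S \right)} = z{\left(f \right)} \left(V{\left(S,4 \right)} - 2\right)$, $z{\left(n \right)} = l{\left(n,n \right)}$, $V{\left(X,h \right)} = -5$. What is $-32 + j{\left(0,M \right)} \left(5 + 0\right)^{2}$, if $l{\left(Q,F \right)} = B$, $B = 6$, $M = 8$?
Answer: $-1082$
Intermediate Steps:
$l{\left(Q,F \right)} = 6$
$z{\left(n \right)} = 6$
$j{\left(f,S \right)} = -42$ ($j{\left(f,S \right)} = 6 \left(-5 - 2\right) = 6 \left(-7\right) = -42$)
$-32 + j{\left(0,M \right)} \left(5 + 0\right)^{2} = -32 - 42 \left(5 + 0\right)^{2} = -32 - 42 \cdot 5^{2} = -32 - 1050 = -1082$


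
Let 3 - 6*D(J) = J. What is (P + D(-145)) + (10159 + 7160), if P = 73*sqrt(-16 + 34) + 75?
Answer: 52256/3 + 219*sqrt(2) ≈ 17728.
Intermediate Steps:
P = 75 + 219*sqrt(2) (P = 73*sqrt(18) + 75 = 73*(3*sqrt(2)) + 75 = 219*sqrt(2) + 75 = 75 + 219*sqrt(2) ≈ 384.71)
D(J) = 1/2 - J/6
(P + D(-145)) + (10159 + 7160) = ((75 + 219*sqrt(2)) + (1/2 - 1/6*(-145))) + (10159 + 7160) = ((75 + 219*sqrt(2)) + (1/2 + 145/6)) + 17319 = ((75 + 219*sqrt(2)) + 74/3) + 17319 = (299/3 + 219*sqrt(2)) + 17319 = 52256/3 + 219*sqrt(2)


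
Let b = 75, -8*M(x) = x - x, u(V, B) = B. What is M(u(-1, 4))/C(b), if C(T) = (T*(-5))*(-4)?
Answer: 0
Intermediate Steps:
M(x) = 0 (M(x) = -(x - x)/8 = -1/8*0 = 0)
C(T) = 20*T (C(T) = -5*T*(-4) = 20*T)
M(u(-1, 4))/C(b) = 0/((20*75)) = 0/1500 = 0*(1/1500) = 0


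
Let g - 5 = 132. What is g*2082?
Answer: 285234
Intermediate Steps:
g = 137 (g = 5 + 132 = 137)
g*2082 = 137*2082 = 285234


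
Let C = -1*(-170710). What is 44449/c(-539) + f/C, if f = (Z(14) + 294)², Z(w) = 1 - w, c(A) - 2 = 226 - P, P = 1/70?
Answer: 532412353899/2724360890 ≈ 195.43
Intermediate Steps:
P = 1/70 ≈ 0.014286
C = 170710
c(A) = 15959/70 (c(A) = 2 + (226 - 1*1/70) = 2 + (226 - 1/70) = 2 + 15819/70 = 15959/70)
f = 78961 (f = ((1 - 1*14) + 294)² = ((1 - 14) + 294)² = (-13 + 294)² = 281² = 78961)
44449/c(-539) + f/C = 44449/(15959/70) + 78961/170710 = 44449*(70/15959) + 78961*(1/170710) = 3111430/15959 + 78961/170710 = 532412353899/2724360890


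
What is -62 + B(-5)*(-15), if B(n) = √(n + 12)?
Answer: -62 - 15*√7 ≈ -101.69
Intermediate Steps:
B(n) = √(12 + n)
-62 + B(-5)*(-15) = -62 + √(12 - 5)*(-15) = -62 + √7*(-15) = -62 - 15*√7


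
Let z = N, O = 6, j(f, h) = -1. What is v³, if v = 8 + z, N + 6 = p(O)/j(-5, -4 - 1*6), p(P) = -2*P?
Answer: 2744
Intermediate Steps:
N = 6 (N = -6 - 2*6/(-1) = -6 - 12*(-1) = -6 + 12 = 6)
z = 6
v = 14 (v = 8 + 6 = 14)
v³ = 14³ = 2744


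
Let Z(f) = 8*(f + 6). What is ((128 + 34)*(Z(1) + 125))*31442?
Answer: 921942324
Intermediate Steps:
Z(f) = 48 + 8*f (Z(f) = 8*(6 + f) = 48 + 8*f)
((128 + 34)*(Z(1) + 125))*31442 = ((128 + 34)*((48 + 8*1) + 125))*31442 = (162*((48 + 8) + 125))*31442 = (162*(56 + 125))*31442 = (162*181)*31442 = 29322*31442 = 921942324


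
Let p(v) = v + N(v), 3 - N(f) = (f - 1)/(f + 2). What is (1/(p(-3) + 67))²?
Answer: 1/3969 ≈ 0.00025195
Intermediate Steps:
N(f) = 3 - (-1 + f)/(2 + f) (N(f) = 3 - (f - 1)/(f + 2) = 3 - (-1 + f)/(2 + f))
p(v) = v + (7 + 2*v)/(2 + v)
(1/(p(-3) + 67))² = (1/((7 + (-3)² + 4*(-3))/(2 - 3) + 67))² = (1/((7 + 9 - 12)/(-1) + 67))² = (1/(-1*4 + 67))² = (1/(-4 + 67))² = (1/63)² = 1/3969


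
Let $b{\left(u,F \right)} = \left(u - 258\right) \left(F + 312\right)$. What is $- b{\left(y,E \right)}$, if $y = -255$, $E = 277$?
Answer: $302157$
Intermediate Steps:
$b{\left(u,F \right)} = \left(-258 + u\right) \left(312 + F\right)$
$- b{\left(y,E \right)} = - (-80496 - 71466 + 312 \left(-255\right) + 277 \left(-255\right)) = - (-80496 - 71466 - 79560 - 70635) = \left(-1\right) \left(-302157\right) = 302157$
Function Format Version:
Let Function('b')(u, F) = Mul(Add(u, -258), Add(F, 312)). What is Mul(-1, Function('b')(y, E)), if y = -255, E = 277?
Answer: 302157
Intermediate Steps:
Function('b')(u, F) = Mul(Add(-258, u), Add(312, F))
Mul(-1, Function('b')(y, E)) = Mul(-1, Add(-80496, Mul(-258, 277), Mul(312, -255), Mul(277, -255))) = Mul(-1, Add(-80496, -71466, -79560, -70635)) = Mul(-1, -302157) = 302157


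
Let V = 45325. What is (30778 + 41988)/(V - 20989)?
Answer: 36383/12168 ≈ 2.9901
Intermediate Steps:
(30778 + 41988)/(V - 20989) = (30778 + 41988)/(45325 - 20989) = 72766/24336 = 72766*(1/24336) = 36383/12168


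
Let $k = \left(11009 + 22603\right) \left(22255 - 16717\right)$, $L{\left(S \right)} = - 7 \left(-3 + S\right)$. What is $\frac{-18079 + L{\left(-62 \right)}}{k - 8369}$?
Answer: $- \frac{17624}{186134887} \approx -9.4684 \cdot 10^{-5}$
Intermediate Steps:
$L{\left(S \right)} = 21 - 7 S$
$k = 186143256$ ($k = 33612 \cdot 5538 = 186143256$)
$\frac{-18079 + L{\left(-62 \right)}}{k - 8369} = \frac{-18079 + \left(21 - -434\right)}{186143256 - 8369} = \frac{-18079 + \left(21 + 434\right)}{186134887} = \left(-18079 + 455\right) \frac{1}{186134887} = \left(-17624\right) \frac{1}{186134887} = - \frac{17624}{186134887}$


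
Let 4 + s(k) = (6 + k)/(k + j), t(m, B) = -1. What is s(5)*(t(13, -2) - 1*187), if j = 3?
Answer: 987/2 ≈ 493.50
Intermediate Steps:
s(k) = -4 + (6 + k)/(3 + k) (s(k) = -4 + (6 + k)/(k + 3) = -4 + (6 + k)/(3 + k))
s(5)*(t(13, -2) - 1*187) = (3*(-2 - 1*5)/(3 + 5))*(-1 - 1*187) = (3*(-2 - 5)/8)*(-1 - 187) = (3*(⅛)*(-7))*(-188) = -21/8*(-188) = 987/2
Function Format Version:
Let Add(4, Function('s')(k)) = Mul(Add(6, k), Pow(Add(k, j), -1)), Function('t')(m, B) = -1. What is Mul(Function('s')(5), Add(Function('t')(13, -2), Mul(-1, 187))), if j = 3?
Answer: Rational(987, 2) ≈ 493.50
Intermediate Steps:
Function('s')(k) = Add(-4, Mul(Pow(Add(3, k), -1), Add(6, k))) (Function('s')(k) = Add(-4, Mul(Add(6, k), Pow(Add(k, 3), -1))) = Add(-4, Mul(Add(6, k), Pow(Add(3, k), -1))) = Add(-4, Mul(Pow(Add(3, k), -1), Add(6, k))))
Mul(Function('s')(5), Add(Function('t')(13, -2), Mul(-1, 187))) = Mul(Mul(3, Pow(Add(3, 5), -1), Add(-2, Mul(-1, 5))), Add(-1, Mul(-1, 187))) = Mul(Mul(3, Pow(8, -1), Add(-2, -5)), Add(-1, -187)) = Mul(Mul(3, Rational(1, 8), -7), -188) = Mul(Rational(-21, 8), -188) = Rational(987, 2)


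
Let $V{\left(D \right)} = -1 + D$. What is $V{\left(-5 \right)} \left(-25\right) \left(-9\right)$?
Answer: $-1350$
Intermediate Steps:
$V{\left(-5 \right)} \left(-25\right) \left(-9\right) = \left(-1 - 5\right) \left(-25\right) \left(-9\right) = \left(-6\right) \left(-25\right) \left(-9\right) = 150 \left(-9\right) = -1350$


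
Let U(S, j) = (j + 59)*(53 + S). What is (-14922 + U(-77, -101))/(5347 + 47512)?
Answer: -13914/52859 ≈ -0.26323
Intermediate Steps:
U(S, j) = (53 + S)*(59 + j) (U(S, j) = (59 + j)*(53 + S) = (53 + S)*(59 + j))
(-14922 + U(-77, -101))/(5347 + 47512) = (-14922 + (3127 + 53*(-101) + 59*(-77) - 77*(-101)))/(5347 + 47512) = (-14922 + (3127 - 5353 - 4543 + 7777))/52859 = (-14922 + 1008)*(1/52859) = -13914*1/52859 = -13914/52859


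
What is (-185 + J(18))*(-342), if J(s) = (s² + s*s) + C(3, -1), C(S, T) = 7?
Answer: -160740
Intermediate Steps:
J(s) = 7 + 2*s² (J(s) = (s² + s*s) + 7 = (s² + s²) + 7 = 2*s² + 7 = 7 + 2*s²)
(-185 + J(18))*(-342) = (-185 + (7 + 2*18²))*(-342) = (-185 + (7 + 2*324))*(-342) = (-185 + (7 + 648))*(-342) = (-185 + 655)*(-342) = 470*(-342) = -160740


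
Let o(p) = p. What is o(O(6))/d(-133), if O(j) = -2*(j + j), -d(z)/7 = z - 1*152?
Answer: -8/665 ≈ -0.012030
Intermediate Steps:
d(z) = 1064 - 7*z (d(z) = -7*(z - 1*152) = -7*(z - 152) = -7*(-152 + z) = 1064 - 7*z)
O(j) = -4*j
o(O(6))/d(-133) = (-4*6)/(1064 - 7*(-133)) = -24/(1064 + 931) = -24/1995 = -24*1/1995 = -8/665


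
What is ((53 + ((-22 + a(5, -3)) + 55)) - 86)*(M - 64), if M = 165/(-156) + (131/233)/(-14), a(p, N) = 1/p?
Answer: -5521079/424060 ≈ -13.020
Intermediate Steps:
M = -93111/84812 (M = 165*(-1/156) + (131*(1/233))*(-1/14) = -55/52 + (131/233)*(-1/14) = -55/52 - 131/3262 = -93111/84812 ≈ -1.0979)
((53 + ((-22 + a(5, -3)) + 55)) - 86)*(M - 64) = ((53 + ((-22 + 1/5) + 55)) - 86)*(-93111/84812 - 64) = ((53 + ((-22 + 1/5) + 55)) - 86)*(-5521079/84812) = ((53 + (-109/5 + 55)) - 86)*(-5521079/84812) = ((53 + 166/5) - 86)*(-5521079/84812) = (431/5 - 86)*(-5521079/84812) = (1/5)*(-5521079/84812) = -5521079/424060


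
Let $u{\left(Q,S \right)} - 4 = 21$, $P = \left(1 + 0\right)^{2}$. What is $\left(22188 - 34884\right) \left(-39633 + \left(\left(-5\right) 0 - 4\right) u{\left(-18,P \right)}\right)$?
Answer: $504450168$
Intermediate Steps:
$P = 1$ ($P = 1^{2} = 1$)
$u{\left(Q,S \right)} = 25$ ($u{\left(Q,S \right)} = 4 + 21 = 25$)
$\left(22188 - 34884\right) \left(-39633 + \left(\left(-5\right) 0 - 4\right) u{\left(-18,P \right)}\right) = \left(22188 - 34884\right) \left(-39633 + \left(\left(-5\right) 0 - 4\right) 25\right) = - 12696 \left(-39633 + \left(0 - 4\right) 25\right) = - 12696 \left(-39633 - 100\right) = \left(-12696\right) \left(-39733\right) = 504450168$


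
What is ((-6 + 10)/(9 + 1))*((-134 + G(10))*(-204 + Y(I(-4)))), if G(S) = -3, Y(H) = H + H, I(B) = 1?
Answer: 55348/5 ≈ 11070.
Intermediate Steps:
Y(H) = 2*H
((-6 + 10)/(9 + 1))*((-134 + G(10))*(-204 + Y(I(-4)))) = ((-6 + 10)/(9 + 1))*((-134 - 3)*(-204 + 2*1)) = (4/10)*(-137*(-204 + 2)) = (4*(⅒))*(-137*(-202)) = (⅖)*27674 = 55348/5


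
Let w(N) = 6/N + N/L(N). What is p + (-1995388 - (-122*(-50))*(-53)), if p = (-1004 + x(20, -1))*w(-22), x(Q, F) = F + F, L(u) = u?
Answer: -18401016/11 ≈ -1.6728e+6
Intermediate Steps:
x(Q, F) = 2*F
w(N) = 1 + 6/N (w(N) = 6/N + N/N = 6/N + 1 = 1 + 6/N)
p = -8048/11 (p = (-1004 + 2*(-1))*((6 - 22)/(-22)) = (-1004 - 2)*(-1/22*(-16)) = -1006*8/11 = -8048/11 ≈ -731.64)
p + (-1995388 - (-122*(-50))*(-53)) = -8048/11 + (-1995388 - (-122*(-50))*(-53)) = -8048/11 + (-1995388 - 6100*(-53)) = -8048/11 + (-1995388 - 1*(-323300)) = -8048/11 + (-1995388 + 323300) = -8048/11 - 1672088 = -18401016/11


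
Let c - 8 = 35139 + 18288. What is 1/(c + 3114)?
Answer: 1/56549 ≈ 1.7684e-5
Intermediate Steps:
c = 53435 (c = 8 + (35139 + 18288) = 8 + 53427 = 53435)
1/(c + 3114) = 1/(53435 + 3114) = 1/56549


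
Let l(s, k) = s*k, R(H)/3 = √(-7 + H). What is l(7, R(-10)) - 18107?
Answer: -18107 + 21*I*√17 ≈ -18107.0 + 86.585*I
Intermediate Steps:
R(H) = 3*√(-7 + H)
l(s, k) = k*s
l(7, R(-10)) - 18107 = (3*√(-7 - 10))*7 - 18107 = (3*√(-17))*7 - 18107 = (3*(I*√17))*7 - 18107 = (3*I*√17)*7 - 18107 = 21*I*√17 - 18107 = -18107 + 21*I*√17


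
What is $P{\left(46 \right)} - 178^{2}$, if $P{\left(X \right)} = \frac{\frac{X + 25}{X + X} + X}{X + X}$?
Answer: $- \frac{268169073}{8464} \approx -31684.0$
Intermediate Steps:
$P{\left(X \right)} = \frac{X + \frac{25 + X}{2 X}}{2 X}$ ($P{\left(X \right)} = \frac{\frac{25 + X}{2 X} + X}{2 X} = \left(\left(25 + X\right) \frac{1}{2 X} + X\right) \frac{1}{2 X} = \left(\frac{25 + X}{2 X} + X\right) \frac{1}{2 X} = \left(X + \frac{25 + X}{2 X}\right) \frac{1}{2 X} = \frac{X + \frac{25 + X}{2 X}}{2 X}$)
$P{\left(46 \right)} - 178^{2} = \frac{25 + 46 + 2 \cdot 46^{2}}{4 \cdot 2116} - 178^{2} = \frac{1}{4} \cdot \frac{1}{2116} \left(25 + 46 + 2 \cdot 2116\right) - 31684 = \frac{1}{4} \cdot \frac{1}{2116} \left(25 + 46 + 4232\right) - 31684 = \frac{1}{4} \cdot \frac{1}{2116} \cdot 4303 - 31684 = \frac{4303}{8464} - 31684 = - \frac{268169073}{8464}$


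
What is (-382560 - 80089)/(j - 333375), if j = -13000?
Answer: 462649/346375 ≈ 1.3357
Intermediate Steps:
(-382560 - 80089)/(j - 333375) = (-382560 - 80089)/(-13000 - 333375) = -462649/(-346375) = -462649*(-1/346375) = 462649/346375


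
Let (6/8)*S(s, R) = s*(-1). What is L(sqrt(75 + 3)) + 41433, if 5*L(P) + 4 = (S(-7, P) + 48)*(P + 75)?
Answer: 211461/5 + 172*sqrt(78)/15 ≈ 42394.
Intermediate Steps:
S(s, R) = -4*s/3 (S(s, R) = 4*(s*(-1))/3 = 4*(-s)/3 = -4*s/3)
L(P) = 4296/5 + 172*P/15 (L(P) = -4/5 + ((-4/3*(-7) + 48)*(P + 75))/5 = -4/5 + ((28/3 + 48)*(75 + P))/5 = -4/5 + (172*(75 + P)/3)/5 = -4/5 + (4300 + 172*P/3)/5 = -4/5 + (860 + 172*P/15) = 4296/5 + 172*P/15)
L(sqrt(75 + 3)) + 41433 = (4296/5 + 172*sqrt(75 + 3)/15) + 41433 = (4296/5 + 172*sqrt(78)/15) + 41433 = 211461/5 + 172*sqrt(78)/15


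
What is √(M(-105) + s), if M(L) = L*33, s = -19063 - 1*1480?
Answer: 2*I*√6002 ≈ 154.95*I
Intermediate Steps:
s = -20543 (s = -19063 - 1480 = -20543)
M(L) = 33*L
√(M(-105) + s) = √(33*(-105) - 20543) = √(-3465 - 20543) = √(-24008) = 2*I*√6002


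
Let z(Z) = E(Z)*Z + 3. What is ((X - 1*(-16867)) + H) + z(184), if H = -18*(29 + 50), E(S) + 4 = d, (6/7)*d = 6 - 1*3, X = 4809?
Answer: 20165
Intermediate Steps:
d = 7/2 (d = 7*(6 - 1*3)/6 = 7*(6 - 3)/6 = (7/6)*3 = 7/2 ≈ 3.5000)
E(S) = -1/2 (E(S) = -4 + 7/2 = -1/2)
z(Z) = 3 - Z/2 (z(Z) = -Z/2 + 3 = 3 - Z/2)
H = -1422 (H = -18*79 = -1422)
((X - 1*(-16867)) + H) + z(184) = ((4809 - 1*(-16867)) - 1422) + (3 - 1/2*184) = ((4809 + 16867) - 1422) + (3 - 92) = (21676 - 1422) - 89 = 20254 - 89 = 20165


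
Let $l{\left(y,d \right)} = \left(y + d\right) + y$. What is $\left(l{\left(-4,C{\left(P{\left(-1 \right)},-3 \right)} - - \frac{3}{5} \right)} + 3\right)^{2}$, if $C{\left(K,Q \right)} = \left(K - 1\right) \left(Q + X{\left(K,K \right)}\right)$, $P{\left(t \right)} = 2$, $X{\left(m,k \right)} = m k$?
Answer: $\frac{289}{25} \approx 11.56$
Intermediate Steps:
$X{\left(m,k \right)} = k m$
$C{\left(K,Q \right)} = \left(-1 + K\right) \left(Q + K^{2}\right)$ ($C{\left(K,Q \right)} = \left(K - 1\right) \left(Q + K K\right) = \left(-1 + K\right) \left(Q + K^{2}\right)$)
$l{\left(y,d \right)} = d + 2 y$ ($l{\left(y,d \right)} = \left(d + y\right) + y = d + 2 y$)
$\left(l{\left(-4,C{\left(P{\left(-1 \right)},-3 \right)} - - \frac{3}{5} \right)} + 3\right)^{2} = \left(\left(\left(\left(2^{3} - -3 - 2^{2} + 2 \left(-3\right)\right) - - \frac{3}{5}\right) + 2 \left(-4\right)\right) + 3\right)^{2} = \left(\left(\left(\left(8 + 3 - 4 - 6\right) - \left(-3\right) \frac{1}{5}\right) - 8\right) + 3\right)^{2} = \left(\left(\left(\left(8 + 3 - 4 - 6\right) - - \frac{3}{5}\right) - 8\right) + 3\right)^{2} = \left(\left(\left(1 + \frac{3}{5}\right) - 8\right) + 3\right)^{2} = \left(\left(\frac{8}{5} - 8\right) + 3\right)^{2} = \left(- \frac{32}{5} + 3\right)^{2} = \left(- \frac{17}{5}\right)^{2} = \frac{289}{25}$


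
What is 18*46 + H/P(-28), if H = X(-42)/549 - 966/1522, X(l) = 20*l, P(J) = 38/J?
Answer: 2195106082/2645997 ≈ 829.59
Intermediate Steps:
H = -301469/139263 (H = (20*(-42))/549 - 966/1522 = -840*1/549 - 966*1/1522 = -280/183 - 483/761 = -301469/139263 ≈ -2.1647)
18*46 + H/P(-28) = 18*46 - 301469/(139263*(38/(-28))) = 828 - 301469/(139263*(38*(-1/28))) = 828 - 301469/(139263*(-19/14)) = 828 - 301469/139263*(-14/19) = 828 + 4220566/2645997 = 2195106082/2645997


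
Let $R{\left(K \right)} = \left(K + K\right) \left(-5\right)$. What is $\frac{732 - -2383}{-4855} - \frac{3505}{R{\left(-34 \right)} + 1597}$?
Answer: $- \frac{4610106}{1880827} \approx -2.4511$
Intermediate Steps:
$R{\left(K \right)} = - 10 K$ ($R{\left(K \right)} = 2 K \left(-5\right) = - 10 K$)
$\frac{732 - -2383}{-4855} - \frac{3505}{R{\left(-34 \right)} + 1597} = \frac{732 - -2383}{-4855} - \frac{3505}{\left(-10\right) \left(-34\right) + 1597} = \left(732 + 2383\right) \left(- \frac{1}{4855}\right) - \frac{3505}{340 + 1597} = 3115 \left(- \frac{1}{4855}\right) - \frac{3505}{1937} = - \frac{623}{971} - \frac{3505}{1937} = - \frac{4610106}{1880827}$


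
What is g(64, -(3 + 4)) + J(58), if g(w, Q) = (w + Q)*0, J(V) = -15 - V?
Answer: -73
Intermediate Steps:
g(w, Q) = 0 (g(w, Q) = (Q + w)*0 = 0)
g(64, -(3 + 4)) + J(58) = 0 + (-15 - 1*58) = 0 + (-15 - 58) = 0 - 73 = -73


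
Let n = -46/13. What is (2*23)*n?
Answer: -2116/13 ≈ -162.77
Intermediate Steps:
n = -46/13 (n = -46*1/13 = -46/13 ≈ -3.5385)
(2*23)*n = (2*23)*(-46/13) = 46*(-46/13) = -2116/13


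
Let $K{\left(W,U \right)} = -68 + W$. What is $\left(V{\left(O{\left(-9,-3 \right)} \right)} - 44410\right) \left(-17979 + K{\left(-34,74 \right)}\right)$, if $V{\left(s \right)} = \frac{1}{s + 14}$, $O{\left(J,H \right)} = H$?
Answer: $\frac{8832731229}{11} \approx 8.0298 \cdot 10^{8}$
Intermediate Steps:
$V{\left(s \right)} = \frac{1}{14 + s}$
$\left(V{\left(O{\left(-9,-3 \right)} \right)} - 44410\right) \left(-17979 + K{\left(-34,74 \right)}\right) = \left(\frac{1}{14 - 3} - 44410\right) \left(-17979 - 102\right) = \left(\frac{1}{11} - 44410\right) \left(-17979 - 102\right) = \left(\frac{1}{11} - 44410\right) \left(-18081\right) = \left(- \frac{488509}{11}\right) \left(-18081\right) = \frac{8832731229}{11}$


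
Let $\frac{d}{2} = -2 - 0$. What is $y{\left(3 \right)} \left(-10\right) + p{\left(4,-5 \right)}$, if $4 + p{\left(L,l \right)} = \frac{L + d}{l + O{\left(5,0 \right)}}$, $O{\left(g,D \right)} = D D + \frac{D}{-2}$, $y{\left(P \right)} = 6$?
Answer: $-64$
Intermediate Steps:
$d = -4$ ($d = 2 \left(-2 - 0\right) = 2 \left(-2 + 0\right) = 2 \left(-2\right) = -4$)
$O{\left(g,D \right)} = D^{2} - \frac{D}{2}$ ($O{\left(g,D \right)} = D^{2} + D \left(- \frac{1}{2}\right) = D^{2} - \frac{D}{2}$)
$p{\left(L,l \right)} = -4 + \frac{-4 + L}{l}$ ($p{\left(L,l \right)} = -4 + \frac{L - 4}{l + 0 \left(- \frac{1}{2} + 0\right)} = -4 + \frac{-4 + L}{l + 0 \left(- \frac{1}{2}\right)} = -4 + \frac{-4 + L}{l + 0} = -4 + \frac{-4 + L}{l}$)
$y{\left(3 \right)} \left(-10\right) + p{\left(4,-5 \right)} = 6 \left(-10\right) + \frac{-4 + 4 - -20}{-5} = -60 - \frac{-4 + 4 + 20}{5} = -60 - 4 = -64$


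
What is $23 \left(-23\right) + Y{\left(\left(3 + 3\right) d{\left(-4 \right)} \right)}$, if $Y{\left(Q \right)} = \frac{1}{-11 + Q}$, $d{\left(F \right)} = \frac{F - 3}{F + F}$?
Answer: $- \frac{12171}{23} \approx -529.17$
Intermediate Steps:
$d{\left(F \right)} = \frac{-3 + F}{2 F}$
$23 \left(-23\right) + Y{\left(\left(3 + 3\right) d{\left(-4 \right)} \right)} = 23 \left(-23\right) + \frac{1}{-11 + \left(3 + 3\right) \frac{-3 - 4}{2 \left(-4\right)}} = -529 + \frac{1}{-11 + 6 \cdot \frac{1}{2} \left(- \frac{1}{4}\right) \left(-7\right)} = -529 + \frac{1}{-11 + 6 \cdot \frac{7}{8}} = -529 + \frac{1}{-11 + \frac{21}{4}} = -529 + \frac{1}{- \frac{23}{4}} = -529 - \frac{4}{23} = - \frac{12171}{23}$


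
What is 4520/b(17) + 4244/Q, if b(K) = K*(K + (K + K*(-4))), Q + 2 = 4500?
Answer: -4469482/649961 ≈ -6.8765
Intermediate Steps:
Q = 4498 (Q = -2 + 4500 = 4498)
b(K) = -2*K² (b(K) = K*(K + (K - 4*K)) = K*(K - 3*K) = K*(-2*K) = -2*K²)
4520/b(17) + 4244/Q = 4520/((-2*17²)) + 4244/4498 = 4520/((-2*289)) + 4244*(1/4498) = 4520/(-578) + 2122/2249 = 4520*(-1/578) + 2122/2249 = -2260/289 + 2122/2249 = -4469482/649961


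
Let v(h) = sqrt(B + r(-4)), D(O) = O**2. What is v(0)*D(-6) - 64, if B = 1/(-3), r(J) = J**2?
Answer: -64 + 12*sqrt(141) ≈ 78.492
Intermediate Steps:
B = -1/3 ≈ -0.33333
v(h) = sqrt(141)/3 (v(h) = sqrt(-1/3 + (-4)**2) = sqrt(-1/3 + 16) = sqrt(47/3) = sqrt(141)/3)
v(0)*D(-6) - 64 = (sqrt(141)/3)*(-6)**2 - 64 = (sqrt(141)/3)*36 - 64 = 12*sqrt(141) - 64 = -64 + 12*sqrt(141)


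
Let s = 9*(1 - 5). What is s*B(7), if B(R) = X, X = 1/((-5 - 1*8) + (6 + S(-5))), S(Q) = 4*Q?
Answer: 4/3 ≈ 1.3333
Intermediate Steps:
s = -36 (s = 9*(-4) = -36)
X = -1/27 (X = 1/((-5 - 1*8) + (6 + 4*(-5))) = 1/((-5 - 8) + (6 - 20)) = 1/(-13 - 14) = 1/(-27) = -1/27 ≈ -0.037037)
B(R) = -1/27
s*B(7) = -36*(-1/27) = 4/3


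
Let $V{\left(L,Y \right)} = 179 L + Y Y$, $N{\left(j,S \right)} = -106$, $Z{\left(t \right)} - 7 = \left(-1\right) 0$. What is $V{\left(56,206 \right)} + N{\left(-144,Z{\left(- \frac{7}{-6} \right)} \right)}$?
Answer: $52354$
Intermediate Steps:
$Z{\left(t \right)} = 7$ ($Z{\left(t \right)} = 7 - 0 = 7 + 0 = 7$)
$V{\left(L,Y \right)} = Y^{2} + 179 L$ ($V{\left(L,Y \right)} = 179 L + Y^{2} = Y^{2} + 179 L$)
$V{\left(56,206 \right)} + N{\left(-144,Z{\left(- \frac{7}{-6} \right)} \right)} = \left(206^{2} + 179 \cdot 56\right) - 106 = \left(42436 + 10024\right) - 106 = 52460 - 106 = 52354$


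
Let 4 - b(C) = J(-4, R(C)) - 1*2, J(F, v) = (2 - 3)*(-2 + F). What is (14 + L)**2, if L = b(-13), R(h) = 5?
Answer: 196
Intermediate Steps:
J(F, v) = 2 - F (J(F, v) = -(-2 + F) = 2 - F)
b(C) = 0 (b(C) = 4 - ((2 - 1*(-4)) - 1*2) = 4 - ((2 + 4) - 2) = 4 - (6 - 2) = 4 - 1*4 = 4 - 4 = 0)
L = 0
(14 + L)**2 = (14 + 0)**2 = 14**2 = 196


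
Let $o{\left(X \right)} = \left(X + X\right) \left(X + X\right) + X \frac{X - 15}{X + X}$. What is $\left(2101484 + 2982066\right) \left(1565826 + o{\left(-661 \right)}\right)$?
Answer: $16842675520600$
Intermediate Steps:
$o{\left(X \right)} = - \frac{15}{2} + \frac{X}{2} + 4 X^{2}$ ($o{\left(X \right)} = 2 X 2 X + X \frac{-15 + X}{2 X} = 4 X^{2} + X \left(-15 + X\right) \frac{1}{2 X} = 4 X^{2} + X \frac{-15 + X}{2 X} = 4 X^{2} + \left(- \frac{15}{2} + \frac{X}{2}\right) = - \frac{15}{2} + \frac{X}{2} + 4 X^{2}$)
$\left(2101484 + 2982066\right) \left(1565826 + o{\left(-661 \right)}\right) = \left(2101484 + 2982066\right) \left(1565826 + \left(- \frac{15}{2} + \frac{1}{2} \left(-661\right) + 4 \left(-661\right)^{2}\right)\right) = 5083550 \left(1565826 - -1747346\right) = 5083550 \left(1565826 + 1747346\right) = 5083550 \cdot 3313172 = 16842675520600$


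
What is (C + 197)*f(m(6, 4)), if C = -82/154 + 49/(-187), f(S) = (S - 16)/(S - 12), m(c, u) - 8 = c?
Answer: -256833/1309 ≈ -196.21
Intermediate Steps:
m(c, u) = 8 + c
f(S) = (-16 + S)/(-12 + S)
C = -1040/1309 (C = -82*1/154 + 49*(-1/187) = -41/77 - 49/187 = -1040/1309 ≈ -0.79450)
(C + 197)*f(m(6, 4)) = (-1040/1309 + 197)*((-16 + (8 + 6))/(-12 + (8 + 6))) = 256833*((-16 + 14)/(-12 + 14))/1309 = 256833*(-2/2)/1309 = 256833*((½)*(-2))/1309 = (256833/1309)*(-1) = -256833/1309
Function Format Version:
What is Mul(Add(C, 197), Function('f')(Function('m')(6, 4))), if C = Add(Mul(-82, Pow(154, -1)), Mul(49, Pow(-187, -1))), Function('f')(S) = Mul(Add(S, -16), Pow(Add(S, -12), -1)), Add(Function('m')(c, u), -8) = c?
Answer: Rational(-256833, 1309) ≈ -196.21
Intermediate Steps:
Function('m')(c, u) = Add(8, c)
Function('f')(S) = Mul(Pow(Add(-12, S), -1), Add(-16, S)) (Function('f')(S) = Mul(Add(-16, S), Pow(Add(-12, S), -1)) = Mul(Pow(Add(-12, S), -1), Add(-16, S)))
C = Rational(-1040, 1309) (C = Add(Mul(-82, Rational(1, 154)), Mul(49, Rational(-1, 187))) = Add(Rational(-41, 77), Rational(-49, 187)) = Rational(-1040, 1309) ≈ -0.79450)
Mul(Add(C, 197), Function('f')(Function('m')(6, 4))) = Mul(Add(Rational(-1040, 1309), 197), Mul(Pow(Add(-12, Add(8, 6)), -1), Add(-16, Add(8, 6)))) = Mul(Rational(256833, 1309), Mul(Pow(Add(-12, 14), -1), Add(-16, 14))) = Mul(Rational(256833, 1309), Mul(Pow(2, -1), -2)) = Mul(Rational(256833, 1309), Mul(Rational(1, 2), -2)) = Mul(Rational(256833, 1309), -1) = Rational(-256833, 1309)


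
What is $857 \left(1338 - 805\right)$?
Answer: $456781$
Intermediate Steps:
$857 \left(1338 - 805\right) = 857 \cdot 533 = 456781$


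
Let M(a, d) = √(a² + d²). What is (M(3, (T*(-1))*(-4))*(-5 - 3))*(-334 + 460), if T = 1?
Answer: -5040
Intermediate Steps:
(M(3, (T*(-1))*(-4))*(-5 - 3))*(-334 + 460) = (√(3² + ((1*(-1))*(-4))²)*(-5 - 3))*(-334 + 460) = (√(9 + (-1*(-4))²)*(-8))*126 = (√(9 + 4²)*(-8))*126 = (√(9 + 16)*(-8))*126 = (√25*(-8))*126 = (5*(-8))*126 = -40*126 = -5040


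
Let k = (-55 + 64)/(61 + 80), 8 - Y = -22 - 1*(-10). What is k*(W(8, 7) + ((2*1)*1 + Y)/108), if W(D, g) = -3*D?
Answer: -1285/846 ≈ -1.5189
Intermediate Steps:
Y = 20 (Y = 8 - (-22 - 1*(-10)) = 8 - (-22 + 10) = 8 - 1*(-12) = 8 + 12 = 20)
k = 3/47 (k = 9/141 = 9*(1/141) = 3/47 ≈ 0.063830)
k*(W(8, 7) + ((2*1)*1 + Y)/108) = 3*(-3*8 + ((2*1)*1 + 20)/108)/47 = 3*(-24 + (2*1 + 20)*(1/108))/47 = 3*(-24 + (2 + 20)*(1/108))/47 = 3*(-24 + 22*(1/108))/47 = 3*(-24 + 11/54)/47 = (3/47)*(-1285/54) = -1285/846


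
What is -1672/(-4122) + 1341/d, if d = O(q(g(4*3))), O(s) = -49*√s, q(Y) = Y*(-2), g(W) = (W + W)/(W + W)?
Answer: 836/2061 + 1341*I*√2/98 ≈ 0.40563 + 19.352*I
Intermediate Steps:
g(W) = 1 (g(W) = (2*W)/((2*W)) = (2*W)*(1/(2*W)) = 1)
q(Y) = -2*Y
d = -49*I*√2 ≈ -69.297*I
-1672/(-4122) + 1341/d = -1672/(-4122) + 1341/((-49*I*√2)) = -1672*(-1/4122) + 1341*(I*√2/98) = 836/2061 + 1341*I*√2/98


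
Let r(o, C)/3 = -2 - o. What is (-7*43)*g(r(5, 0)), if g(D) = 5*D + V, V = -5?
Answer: 33110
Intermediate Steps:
r(o, C) = -6 - 3*o (r(o, C) = 3*(-2 - o) = -6 - 3*o)
g(D) = -5 + 5*D (g(D) = 5*D - 5 = -5 + 5*D)
(-7*43)*g(r(5, 0)) = (-7*43)*(-5 + 5*(-6 - 3*5)) = -301*(-5 + 5*(-6 - 15)) = -301*(-5 + 5*(-21)) = -301*(-5 - 105) = -301*(-110) = 33110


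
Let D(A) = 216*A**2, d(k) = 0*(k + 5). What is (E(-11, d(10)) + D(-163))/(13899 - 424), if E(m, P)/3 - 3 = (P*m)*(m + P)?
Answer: 5738913/13475 ≈ 425.89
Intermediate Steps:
d(k) = 0 (d(k) = 0*(5 + k) = 0)
E(m, P) = 9 + 3*P*m*(P + m) (E(m, P) = 9 + 3*((P*m)*(m + P)) = 9 + 3*((P*m)*(P + m)) = 9 + 3*(P*m*(P + m)) = 9 + 3*P*m*(P + m))
(E(-11, d(10)) + D(-163))/(13899 - 424) = ((9 + 3*0*(-11)**2 + 3*(-11)*0**2) + 216*(-163)**2)/(13899 - 424) = ((9 + 3*0*121 + 3*(-11)*0) + 216*26569)/13475 = ((9 + 0 + 0) + 5738904)*(1/13475) = (9 + 5738904)*(1/13475) = 5738913*(1/13475) = 5738913/13475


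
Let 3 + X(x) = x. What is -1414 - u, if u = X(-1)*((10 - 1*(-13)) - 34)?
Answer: -1458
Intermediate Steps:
X(x) = -3 + x
u = 44 (u = (-3 - 1)*((10 - 1*(-13)) - 34) = -4*((10 + 13) - 34) = -4*(23 - 34) = -4*(-11) = 44)
-1414 - u = -1414 - 1*44 = -1414 - 44 = -1458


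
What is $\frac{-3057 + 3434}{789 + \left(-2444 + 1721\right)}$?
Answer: $\frac{377}{66} \approx 5.7121$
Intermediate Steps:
$\frac{-3057 + 3434}{789 + \left(-2444 + 1721\right)} = \frac{377}{789 - 723} = \frac{377}{66}$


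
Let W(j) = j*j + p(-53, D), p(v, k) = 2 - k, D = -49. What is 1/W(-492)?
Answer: 1/242115 ≈ 4.1303e-6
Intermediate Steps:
W(j) = 51 + j² (W(j) = j*j + (2 - 1*(-49)) = j² + (2 + 49) = j² + 51 = 51 + j²)
1/W(-492) = 1/(51 + (-492)²) = 1/(51 + 242064) = 1/242115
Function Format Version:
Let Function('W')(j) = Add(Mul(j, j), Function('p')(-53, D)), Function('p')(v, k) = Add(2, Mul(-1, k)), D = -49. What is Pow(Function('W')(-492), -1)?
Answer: Rational(1, 242115) ≈ 4.1303e-6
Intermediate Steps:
Function('W')(j) = Add(51, Pow(j, 2)) (Function('W')(j) = Add(Mul(j, j), Add(2, Mul(-1, -49))) = Add(Pow(j, 2), Add(2, 49)) = Add(Pow(j, 2), 51) = Add(51, Pow(j, 2)))
Pow(Function('W')(-492), -1) = Pow(Add(51, Pow(-492, 2)), -1) = Pow(Add(51, 242064), -1) = Pow(242115, -1) = Rational(1, 242115)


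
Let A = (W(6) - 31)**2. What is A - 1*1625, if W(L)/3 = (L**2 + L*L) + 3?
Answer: 36011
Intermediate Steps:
W(L) = 9 + 6*L**2 (W(L) = 3*((L**2 + L*L) + 3) = 3*((L**2 + L**2) + 3) = 3*(2*L**2 + 3) = 3*(3 + 2*L**2) = 9 + 6*L**2)
A = 37636 (A = ((9 + 6*6**2) - 31)**2 = ((9 + 6*36) - 31)**2 = ((9 + 216) - 31)**2 = (225 - 31)**2 = 194**2 = 37636)
A - 1*1625 = 37636 - 1*1625 = 37636 - 1625 = 36011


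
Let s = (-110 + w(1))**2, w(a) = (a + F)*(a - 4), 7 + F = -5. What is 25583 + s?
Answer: 31512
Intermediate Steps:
F = -12 (F = -7 - 5 = -12)
w(a) = (-12 + a)*(-4 + a) (w(a) = (a - 12)*(a - 4) = (-12 + a)*(-4 + a))
s = 5929 (s = (-110 + (48 + 1**2 - 16*1))**2 = (-110 + (48 + 1 - 16))**2 = (-110 + 33)**2 = (-77)**2 = 5929)
25583 + s = 25583 + 5929 = 31512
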